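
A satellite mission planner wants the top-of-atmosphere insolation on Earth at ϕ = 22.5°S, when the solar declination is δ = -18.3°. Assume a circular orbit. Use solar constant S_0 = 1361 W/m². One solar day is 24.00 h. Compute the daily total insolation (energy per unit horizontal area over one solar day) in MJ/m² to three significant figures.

cos h₀ = −tan(-22.5°) tan(-18.300°) = -0.1370, h₀ = 1.7082 rad.
Bracket: h₀ sin ϕ sin δ + cos ϕ cos δ sin h₀ = 1.7082×-0.38268×-0.31399 + 0.92388×0.94943×0.99057 = 0.205253 + 0.868888 = 1.074141.
Q̄ = (S_0/π) × [bracket] = (1361/π) × 1.074141 = 465.34 W/m².
Daily total = Q̄ × 24.00 h × 3600 s/h = 465.34 × 24.00 × 3600 / 10⁶ = 40.21 MJ/m².

40.2 MJ/m²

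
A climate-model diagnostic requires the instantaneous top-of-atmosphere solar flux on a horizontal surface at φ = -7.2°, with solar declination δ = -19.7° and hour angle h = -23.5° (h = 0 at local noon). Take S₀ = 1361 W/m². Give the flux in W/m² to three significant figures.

cos θ_z = sin φ sin δ + cos φ cos δ cos h = 0.042249 + 0.856577 = 0.898826.
Flux = S₀ · cos θ_z = 1361 × 0.898826 = 1223 W/m².

1.22e+03 W/m²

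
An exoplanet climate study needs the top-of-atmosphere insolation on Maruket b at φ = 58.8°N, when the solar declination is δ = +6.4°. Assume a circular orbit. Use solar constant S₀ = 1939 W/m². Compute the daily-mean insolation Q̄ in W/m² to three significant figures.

Q̄ ≈ 416 W/m²

cos H₀ = −tan(+58.8°) tan(+6.400°) = -0.1852, H₀ = 1.7571 rad.
Bracket: H₀ sin φ sin δ + cos φ cos δ sin H₀ = 1.7571×0.85536×0.11147 + 0.51803×0.99377×0.98270 = 0.167534 + 0.505897 = 0.673431.
Q̄ = (S₀/π) × [bracket] = (1939/π) × 0.673431 = 415.6 W/m².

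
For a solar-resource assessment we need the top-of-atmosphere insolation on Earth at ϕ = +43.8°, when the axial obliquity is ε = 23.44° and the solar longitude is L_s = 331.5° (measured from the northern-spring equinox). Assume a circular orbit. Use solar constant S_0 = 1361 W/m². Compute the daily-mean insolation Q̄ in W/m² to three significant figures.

Q̄ ≈ 223 W/m²

Solar declination: sin δ = sin ε · sin L_s = sin 23.44° × sin 331.5° = -0.18981, so δ = -10.942°.
cos h₀ = −tan(+43.8°) tan(-10.942°) = 0.1854, h₀ = 1.3843 rad.
Bracket: h₀ sin ϕ sin δ + cos ϕ cos δ sin h₀ = 1.3843×0.69214×-0.18981 + 0.72176×0.98182×0.98267 = -0.181863 + 0.696358 = 0.514495.
Q̄ = (S_0/π) × [bracket] = (1361/π) × 0.514495 = 222.9 W/m².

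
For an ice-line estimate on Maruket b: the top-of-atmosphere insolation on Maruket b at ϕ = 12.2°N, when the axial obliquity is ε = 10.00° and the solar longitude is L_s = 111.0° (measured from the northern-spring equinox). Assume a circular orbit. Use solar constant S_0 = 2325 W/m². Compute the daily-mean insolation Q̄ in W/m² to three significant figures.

Q̄ ≈ 754 W/m²

Solar declination: sin δ = sin ε · sin L_s = sin 10.00° × sin 111.0° = 0.16211, so δ = +9.330°.
cos h₀ = −tan(+12.2°) tan(+9.330°) = -0.0355, h₀ = 1.6063 rad.
Bracket: h₀ sin ϕ sin δ + cos ϕ cos δ sin h₀ = 1.6063×0.21132×0.16211 + 0.97742×0.98677×0.99937 = 0.055027 + 0.963881 = 1.018908.
Q̄ = (S_0/π) × [bracket] = (2325/π) × 1.018908 = 754.1 W/m².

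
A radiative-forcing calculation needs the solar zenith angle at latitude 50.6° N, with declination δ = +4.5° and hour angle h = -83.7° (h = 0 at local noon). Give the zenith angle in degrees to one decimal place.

θ_z = 82.5°

cos θ_z = sin φ sin δ + cos φ cos δ cos h = 0.060628 + 0.069437 = 0.130065.
θ_z = arccos(0.130065) = 82.5°.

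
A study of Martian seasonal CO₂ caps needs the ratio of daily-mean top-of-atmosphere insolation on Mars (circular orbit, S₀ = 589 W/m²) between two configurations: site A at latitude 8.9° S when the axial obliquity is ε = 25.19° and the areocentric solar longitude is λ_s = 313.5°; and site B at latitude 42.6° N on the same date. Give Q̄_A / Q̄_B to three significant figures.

Q̄_A / Q̄_B ≈ 2.52

— Configuration A (φ=-8.9°):
sin δ = sin 25.19° × sin 313.5° = -0.30873, so δ = -17.983°.
cos H₀ = −tan(-8.9°) tan(-17.983°) = -0.0508, H₀ = 1.6216 rad.
Bracket: H₀ sin φ sin δ + cos φ cos δ sin H₀ = 1.6216×-0.15471×-0.30873 + 0.98796×0.95115×0.99871 = 0.077453 + 0.938486 = 1.015939.
Q̄ = (S₀/π) × [bracket] = (589/π) × 1.015939 = 190.47 W/m².
— Configuration B (φ=+42.6°):
cos H₀ = −tan(+42.6°) tan(-17.983°) = 0.2985, H₀ = 1.2677 rad.
Bracket: H₀ sin φ sin δ + cos φ cos δ sin H₀ = 1.2677×0.67688×-0.30873 + 0.73610×0.95115×0.95442 = -0.264915 + 0.668229 = 0.403314.
Q̄ = (S₀/π) × [bracket] = (589/π) × 0.403314 = 75.615 W/m².
Ratio Q̄_A / Q̄_B = 190.47 / 75.615 = 2.519.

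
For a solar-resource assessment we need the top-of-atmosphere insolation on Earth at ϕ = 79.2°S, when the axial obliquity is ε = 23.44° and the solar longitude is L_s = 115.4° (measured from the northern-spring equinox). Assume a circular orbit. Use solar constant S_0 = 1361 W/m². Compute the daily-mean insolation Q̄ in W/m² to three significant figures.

Q̄ ≈ 0.00 W/m²

Solar declination: sin δ = sin ε · sin L_s = sin 23.44° × sin 115.4° = 0.35934, so δ = +21.059°.
cos h₀ = −tan(-79.2°) tan(+21.059°) = 2.0185 ≥ 1 ⇒ polar night, h₀ = 0 and Q̄ = 0.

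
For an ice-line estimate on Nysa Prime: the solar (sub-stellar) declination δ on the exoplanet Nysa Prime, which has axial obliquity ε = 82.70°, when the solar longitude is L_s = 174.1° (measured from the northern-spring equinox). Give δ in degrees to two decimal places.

sin δ = sin ε · sin L_s = sin 82.70° × sin 174.1° = 0.101959.
δ = arcsin(0.101959) = +5.85°.

δ = +5.85°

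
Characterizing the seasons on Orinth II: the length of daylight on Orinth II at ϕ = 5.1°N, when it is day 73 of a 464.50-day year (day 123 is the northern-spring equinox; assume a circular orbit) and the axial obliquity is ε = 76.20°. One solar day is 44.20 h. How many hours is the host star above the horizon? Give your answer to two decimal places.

21.14 h

Solar longitude: L_s = 360° × (73 − 123)/464.50 = -38.751°, i.e. -38.751° + 360° = 321.249°.
sin δ = sin 76.20° × sin 321.249° = -0.60787, so δ = -37.436°.
cos h₀ = −tan ϕ · tan δ = −tan(+5.1°) × tan(-37.436°) = 0.0683, so h₀ = 1.5024 rad = 86.08°.
Daylight = 2h₀/(2π) × 44.20 h = (1.5024/π) × 44.20 = 21.14 h.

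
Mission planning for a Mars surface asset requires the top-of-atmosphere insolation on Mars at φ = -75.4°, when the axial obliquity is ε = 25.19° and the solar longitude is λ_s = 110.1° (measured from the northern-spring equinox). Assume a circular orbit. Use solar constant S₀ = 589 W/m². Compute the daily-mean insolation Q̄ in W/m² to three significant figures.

Solar declination: sin δ = sin ε · sin λ_s = sin 25.19° × sin 110.1° = 0.39970, so δ = +23.559°.
cos H₀ = −tan(-75.4°) tan(+23.559°) = 1.6740 ≥ 1 ⇒ polar night, H₀ = 0 and Q̄ = 0.

Q̄ ≈ 0.00 W/m²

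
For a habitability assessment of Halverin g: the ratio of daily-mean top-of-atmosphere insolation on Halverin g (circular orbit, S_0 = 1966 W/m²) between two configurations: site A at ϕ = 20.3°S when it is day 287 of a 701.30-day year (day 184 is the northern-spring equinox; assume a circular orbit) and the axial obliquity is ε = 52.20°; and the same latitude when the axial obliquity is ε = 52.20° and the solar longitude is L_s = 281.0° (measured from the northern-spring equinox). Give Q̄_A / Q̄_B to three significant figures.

— Configuration A (ϕ=-20.3°):
Solar longitude: L_s = 360° × (287 − 184)/701.30 = 52.873°.
sin δ = sin 52.20° × sin 52.873° = 0.62999, so δ = +39.050°.
cos h₀ = −tan(-20.3°) tan(+39.050°) = 0.3001, h₀ = 1.2660 rad.
Bracket: h₀ sin ϕ sin δ + cos ϕ cos δ sin h₀ = 1.2660×-0.34694×0.62999 + 0.93789×0.77660×0.95391 = -0.276708 + 0.694795 = 0.418087.
Q̄ = (S_0/π) × [bracket] = (1966/π) × 0.418087 = 261.64 W/m².
— Configuration B (ϕ=-20.3°):
Solar declination: sin δ = sin ε · sin L_s = sin 52.20° × sin 281.0° = -0.77564, so δ = -50.863°.
cos h₀ = −tan(-20.3°) tan(-50.863°) = -0.4546, h₀ = 2.0427 rad.
Bracket: h₀ sin ϕ sin δ + cos ϕ cos δ sin h₀ = 2.0427×-0.34694×-0.77564 + 0.93789×0.63118×0.89071 = 0.549692 + 0.527280 = 1.076972.
Q̄ = (S_0/π) × [bracket] = (1966/π) × 1.076972 = 673.97 W/m².
Ratio Q̄_A / Q̄_B = 261.64 / 673.97 = 0.3882.

Q̄_A / Q̄_B ≈ 0.388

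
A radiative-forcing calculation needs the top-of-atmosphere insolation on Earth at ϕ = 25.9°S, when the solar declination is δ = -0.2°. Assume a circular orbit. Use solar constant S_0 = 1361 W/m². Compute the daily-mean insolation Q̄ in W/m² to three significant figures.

cos h₀ = −tan(-25.9°) tan(-0.200°) = -0.0017, h₀ = 1.5725 rad.
Bracket: h₀ sin ϕ sin δ + cos ϕ cos δ sin h₀ = 1.5725×-0.43680×-0.00349 + 0.89956×0.99999×1.00000 = 0.002397 + 0.899551 = 0.901948.
Q̄ = (S_0/π) × [bracket] = (1361/π) × 0.901948 = 390.7 W/m².

Q̄ ≈ 391 W/m²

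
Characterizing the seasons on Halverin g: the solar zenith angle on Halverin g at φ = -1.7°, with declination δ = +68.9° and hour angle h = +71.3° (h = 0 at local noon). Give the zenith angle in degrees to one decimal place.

cos θ_z = sin φ sin δ + cos φ cos δ cos h = -0.027677 + 0.115369 = 0.087692.
θ_z = arccos(0.087692) = 85.0°.

θ_z = 85.0°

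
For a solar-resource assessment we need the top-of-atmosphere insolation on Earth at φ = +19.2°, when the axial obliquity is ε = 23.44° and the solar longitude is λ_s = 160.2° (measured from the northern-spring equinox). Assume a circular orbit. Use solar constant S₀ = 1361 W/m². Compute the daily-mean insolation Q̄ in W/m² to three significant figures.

Solar declination: sin δ = sin ε · sin λ_s = sin 23.44° × sin 160.2° = 0.13475, so δ = +7.744°.
cos H₀ = −tan(+19.2°) tan(+7.744°) = -0.0474, H₀ = 1.6182 rad.
Bracket: H₀ sin φ sin δ + cos φ cos δ sin H₀ = 1.6182×0.32887×0.13475 + 0.94438×0.99088×0.99888 = 0.071711 + 0.934719 = 1.006430.
Q̄ = (S₀/π) × [bracket] = (1361/π) × 1.006430 = 436.0 W/m².

Q̄ ≈ 436 W/m²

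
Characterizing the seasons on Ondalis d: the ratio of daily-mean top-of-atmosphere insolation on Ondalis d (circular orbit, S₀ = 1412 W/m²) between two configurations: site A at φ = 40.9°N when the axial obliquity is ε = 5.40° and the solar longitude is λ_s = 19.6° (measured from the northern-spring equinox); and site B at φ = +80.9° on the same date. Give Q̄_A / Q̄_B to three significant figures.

Q̄_A / Q̄_B ≈ 3.75

— Configuration A (φ=+40.9°):
Solar declination: sin δ = sin ε · sin λ_s = sin 5.40° × sin 19.6° = 0.03157, so δ = +1.809°.
cos H₀ = −tan(+40.9°) tan(+1.809°) = -0.0274, H₀ = 1.5982 rad.
Bracket: H₀ sin φ sin δ + cos φ cos δ sin H₀ = 1.5982×0.65474×0.03157 + 0.75585×0.99950×0.99963 = 0.033035 + 0.755193 = 0.788228.
Q̄ = (S₀/π) × [bracket] = (1412/π) × 0.788228 = 354.27 W/m².
— Configuration B (φ=+80.9°):
cos H₀ = −tan(+80.9°) tan(+1.809°) = -0.1972, H₀ = 1.7693 rad.
Bracket: H₀ sin φ sin δ + cos φ cos δ sin H₀ = 1.7693×0.98741×0.03157 + 0.15816×0.99950×0.98037 = 0.055154 + 0.154978 = 0.210132.
Q̄ = (S₀/π) × [bracket] = (1412/π) × 0.210132 = 94.445 W/m².
Ratio Q̄_A / Q̄_B = 354.27 / 94.445 = 3.751.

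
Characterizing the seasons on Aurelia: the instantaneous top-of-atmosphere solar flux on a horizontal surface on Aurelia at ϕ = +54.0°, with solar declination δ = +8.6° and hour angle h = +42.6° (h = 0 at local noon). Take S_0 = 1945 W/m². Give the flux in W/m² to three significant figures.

1.07e+03 W/m²

cos θ_z = sin ϕ sin δ + cos ϕ cos δ cos h = 0.120977 + 0.427802 = 0.548779.
Flux = S_0 · cos θ_z = 1945 × 0.548779 = 1067 W/m².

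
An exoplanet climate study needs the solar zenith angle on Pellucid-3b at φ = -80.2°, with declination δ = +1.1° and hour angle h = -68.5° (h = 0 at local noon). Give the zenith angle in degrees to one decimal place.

θ_z = 87.5°

cos θ_z = sin φ sin δ + cos φ cos δ cos h = -0.018917 + 0.062370 = 0.043453.
θ_z = arccos(0.043453) = 87.5°.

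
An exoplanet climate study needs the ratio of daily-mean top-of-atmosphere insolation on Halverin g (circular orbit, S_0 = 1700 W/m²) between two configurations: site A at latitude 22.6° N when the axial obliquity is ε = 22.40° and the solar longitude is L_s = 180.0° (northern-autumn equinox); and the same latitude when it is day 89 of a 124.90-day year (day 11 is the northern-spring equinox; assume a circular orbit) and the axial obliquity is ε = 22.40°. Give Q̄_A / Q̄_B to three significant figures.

Q̄_A / Q̄_B ≈ 1.26

— Configuration A (ϕ=+22.6°):
Solar declination: sin δ = sin ε · sin L_s = sin 22.40° × sin 180.0° = 0.00000, so δ = +0.000°.
cos h₀ = −tan(+22.6°) tan(+0.000°) = -0.0000, h₀ = 1.5708 rad.
Bracket: h₀ sin ϕ sin δ + cos ϕ cos δ sin h₀ = 1.5708×0.38430×0.00000 + 0.92321×1.00000×1.00000 = 0.000000 + 0.923210 = 0.923210.
Q̄ = (S_0/π) × [bracket] = (1700/π) × 0.923210 = 499.57 W/m².
— Configuration B (ϕ=+22.6°):
Solar longitude: L_s = 360° × (89 − 11)/124.90 = 224.820°.
sin δ = sin 22.40° × sin 224.820° = -0.26861, so δ = -15.582°.
cos h₀ = −tan(+22.6°) tan(-15.582°) = 0.1161, h₀ = 1.4545 rad.
Bracket: h₀ sin ϕ sin δ + cos ϕ cos δ sin h₀ = 1.4545×0.38430×-0.26861 + 0.92321×0.96325×0.99324 = -0.150143 + 0.883270 = 0.733127.
Q̄ = (S_0/π) × [bracket] = (1700/π) × 0.733127 = 396.71 W/m².
Ratio Q̄_A / Q̄_B = 499.57 / 396.71 = 1.259.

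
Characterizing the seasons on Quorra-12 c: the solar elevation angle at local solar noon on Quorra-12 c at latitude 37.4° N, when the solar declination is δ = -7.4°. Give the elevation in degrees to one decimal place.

At local noon the hour angle is zero, so the zenith angle equals |φ − δ| = |+37.4° − (-7.400°)| = 44.800°.
Elevation = 90° − 44.800° = 45.2°.

45.2°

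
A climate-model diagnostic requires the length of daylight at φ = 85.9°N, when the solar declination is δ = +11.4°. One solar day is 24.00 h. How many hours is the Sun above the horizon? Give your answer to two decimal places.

Sunrise equation: cos H₀ = −tan φ · tan δ = -2.8130 ≤ −1, so the Sun never sets (polar day) and H₀ = π.
Daylight = 2H₀/(2π) × 24.00 h = (3.1416/π) × 24.00 = 24.00 h.

24.00 h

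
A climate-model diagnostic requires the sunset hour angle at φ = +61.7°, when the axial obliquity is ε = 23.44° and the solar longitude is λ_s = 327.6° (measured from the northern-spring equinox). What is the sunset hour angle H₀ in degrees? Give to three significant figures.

Solar declination: sin δ = sin ε · sin λ_s = sin 23.44° × sin 327.6° = -0.21315, so δ = -12.307°.
cos H₀ = −tan φ · tan δ = −tan(+61.7°) × tan(-12.307°) = 0.4052, so H₀ = 1.1536 rad = 66.10°.

H₀ = 66.1°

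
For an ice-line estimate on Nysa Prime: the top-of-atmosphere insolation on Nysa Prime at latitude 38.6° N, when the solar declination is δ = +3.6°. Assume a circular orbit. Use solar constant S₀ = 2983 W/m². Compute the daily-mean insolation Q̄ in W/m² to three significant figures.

cos H₀ = −tan(+38.6°) tan(+3.600°) = -0.0502, H₀ = 1.6210 rad.
Bracket: H₀ sin φ sin δ + cos φ cos δ sin H₀ = 1.6210×0.62388×0.06279 + 0.78152×0.99803×0.99874 = 0.063500 + 0.778998 = 0.842498.
Q̄ = (S₀/π) × [bracket] = (2983/π) × 0.842498 = 800.0 W/m².

Q̄ ≈ 800 W/m²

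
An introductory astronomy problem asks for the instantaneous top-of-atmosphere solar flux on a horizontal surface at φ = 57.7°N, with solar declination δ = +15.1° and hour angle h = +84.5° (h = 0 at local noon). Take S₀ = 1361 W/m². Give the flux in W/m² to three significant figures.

cos θ_z = sin φ sin δ + cos φ cos δ cos h = 0.220195 + 0.049447 = 0.269642.
Flux = S₀ · cos θ_z = 1361 × 0.269642 = 367.0 W/m².

367 W/m²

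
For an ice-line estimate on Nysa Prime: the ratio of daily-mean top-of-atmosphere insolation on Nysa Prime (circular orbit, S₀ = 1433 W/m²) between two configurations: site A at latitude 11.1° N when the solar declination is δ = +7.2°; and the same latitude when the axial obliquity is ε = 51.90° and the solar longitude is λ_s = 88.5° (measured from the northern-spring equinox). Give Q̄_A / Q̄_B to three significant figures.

— Configuration A (φ=+11.1°):
cos H₀ = −tan(+11.1°) tan(+7.200°) = -0.0248, H₀ = 1.5956 rad.
Bracket: H₀ sin φ sin δ + cos φ cos δ sin H₀ = 1.5956×0.19252×0.12533 + 0.98129×0.99211×0.99969 = 0.038499 + 0.973246 = 1.011745.
Q̄ = (S₀/π) × [bracket] = (1433/π) × 1.011745 = 461.50 W/m².
— Configuration B (φ=+11.1°):
Solar declination: sin δ = sin ε · sin λ_s = sin 51.90° × sin 88.5° = 0.78667, so δ = +51.875°.
cos H₀ = −tan(+11.1°) tan(+51.875°) = -0.2500, H₀ = 1.8235 rad.
Bracket: H₀ sin φ sin δ + cos φ cos δ sin H₀ = 1.8235×0.19252×0.78667 + 0.98129×0.61738×0.96825 = 0.276169 + 0.586594 = 0.862763.
Q̄ = (S₀/π) × [bracket] = (1433/π) × 0.862763 = 393.54 W/m².
Ratio Q̄_A / Q̄_B = 461.50 / 393.54 = 1.173.

Q̄_A / Q̄_B ≈ 1.17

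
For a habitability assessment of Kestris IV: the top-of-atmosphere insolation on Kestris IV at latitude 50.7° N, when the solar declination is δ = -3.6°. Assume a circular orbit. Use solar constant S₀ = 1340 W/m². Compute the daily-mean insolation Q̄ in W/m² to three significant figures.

Q̄ ≈ 238 W/m²

cos H₀ = −tan(+50.7°) tan(-3.600°) = 0.0769, H₀ = 1.4939 rad.
Bracket: H₀ sin φ sin δ + cos φ cos δ sin H₀ = 1.4939×0.77384×-0.06279 + 0.63338×0.99803×0.99704 = -0.072588 + 0.630261 = 0.557673.
Q̄ = (S₀/π) × [bracket] = (1340/π) × 0.557673 = 237.9 W/m².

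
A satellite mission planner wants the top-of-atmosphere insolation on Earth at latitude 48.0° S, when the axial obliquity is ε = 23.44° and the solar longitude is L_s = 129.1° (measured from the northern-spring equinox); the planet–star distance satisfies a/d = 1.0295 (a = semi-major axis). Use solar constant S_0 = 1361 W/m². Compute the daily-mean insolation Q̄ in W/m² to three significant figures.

Solar declination: sin δ = sin ε · sin L_s = sin 23.44° × sin 129.1° = 0.30870, so δ = +17.981°.
cos h₀ = −tan(-48.0°) tan(+17.981°) = 0.3605, h₀ = 1.2020 rad.
Bracket: h₀ sin ϕ sin δ + cos ϕ cos δ sin h₀ = 1.2020×-0.74314×0.30870 + 0.66913×0.95116×0.93278 = -0.275748 + 0.593668 = 0.317920.
Inverse-square distance factor (a/d)² = 1.0295² = 1.059870.
Q̄ = (S_0/π) × 1.059870 × [bracket] = (1361/π) × 1.059870 × 0.317920 = 146.0 W/m².

Q̄ ≈ 146 W/m²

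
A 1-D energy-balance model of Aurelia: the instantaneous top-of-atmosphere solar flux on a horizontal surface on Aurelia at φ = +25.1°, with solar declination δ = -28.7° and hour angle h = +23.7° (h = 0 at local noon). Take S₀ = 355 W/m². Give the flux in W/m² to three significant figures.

cos θ_z = sin φ sin δ + cos φ cos δ cos h = -0.203711 + 0.727326 = 0.523615.
Flux = S₀ · cos θ_z = 355 × 0.523615 = 185.9 W/m².

186 W/m²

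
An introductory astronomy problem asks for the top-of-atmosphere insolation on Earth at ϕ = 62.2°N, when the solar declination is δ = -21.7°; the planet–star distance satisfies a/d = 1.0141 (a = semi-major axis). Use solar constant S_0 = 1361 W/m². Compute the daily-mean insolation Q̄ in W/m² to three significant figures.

cos h₀ = −tan(+62.2°) tan(-21.700°) = 0.7548, h₀ = 0.7155 rad.
Bracket: h₀ sin ϕ sin δ + cos ϕ cos δ sin h₀ = 0.7155×0.88458×-0.36975 + 0.46639×0.92913×0.65598 = -0.234021 + 0.284260 = 0.050239.
Inverse-square distance factor (a/d)² = 1.0141² = 1.028399.
Q̄ = (S_0/π) × 1.028399 × [bracket] = (1361/π) × 1.028399 × 0.050239 = 22.38 W/m².

Q̄ ≈ 22.4 W/m²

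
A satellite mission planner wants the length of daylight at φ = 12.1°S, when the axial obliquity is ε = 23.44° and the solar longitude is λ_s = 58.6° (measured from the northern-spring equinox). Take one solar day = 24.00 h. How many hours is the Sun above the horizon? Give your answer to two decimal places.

11.41 h

Solar declination: sin δ = sin ε · sin λ_s = sin 23.44° × sin 58.6° = 0.33953, so δ = +19.848°.
cos H₀ = −tan φ · tan δ = −tan(-12.1°) × tan(+19.848°) = 0.0774, so H₀ = 1.4933 rad = 85.56°.
Daylight = 2H₀/(2π) × 24.00 h = (1.4933/π) × 24.00 = 11.41 h.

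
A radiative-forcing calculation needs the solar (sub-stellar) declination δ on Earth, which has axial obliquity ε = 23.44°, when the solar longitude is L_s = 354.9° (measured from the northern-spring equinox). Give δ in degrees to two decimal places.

sin δ = sin ε · sin L_s = sin 23.44° × sin 354.9° = -0.035361.
δ = arcsin(-0.035361) = -2.03°.

δ = -2.03°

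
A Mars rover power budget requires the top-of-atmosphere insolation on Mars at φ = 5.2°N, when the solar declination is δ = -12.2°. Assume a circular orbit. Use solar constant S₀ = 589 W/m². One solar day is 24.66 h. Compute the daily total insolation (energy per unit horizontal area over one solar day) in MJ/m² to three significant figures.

15.7 MJ/m²

cos H₀ = −tan(+5.2°) tan(-12.200°) = 0.0197, H₀ = 1.5511 rad.
Bracket: H₀ sin φ sin δ + cos φ cos δ sin H₀ = 1.5511×0.09063×-0.21132 + 0.99588×0.97742×0.99981 = -0.029707 + 0.973208 = 0.943501.
Q̄ = (S₀/π) × [bracket] = (589/π) × 0.943501 = 176.89 W/m².
Daily total = Q̄ × 24.66 h × 3600 s/h = 176.89 × 24.66 × 3600 / 10⁶ = 15.70 MJ/m².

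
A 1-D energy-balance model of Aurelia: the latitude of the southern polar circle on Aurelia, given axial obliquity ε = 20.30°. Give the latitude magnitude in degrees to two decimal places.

69.70°

The polar circle is the lowest latitude that experiences at least one full rotation of continuous darkness at the northern-summer solstice; it lies at |φ| = 90° − ε = 90° − 20.30° = 69.70°.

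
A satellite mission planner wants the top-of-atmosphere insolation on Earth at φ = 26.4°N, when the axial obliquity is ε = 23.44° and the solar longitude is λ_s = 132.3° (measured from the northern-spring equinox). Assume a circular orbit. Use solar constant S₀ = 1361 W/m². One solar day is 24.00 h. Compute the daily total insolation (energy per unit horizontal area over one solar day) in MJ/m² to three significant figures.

40.1 MJ/m²

Solar declination: sin δ = sin ε · sin λ_s = sin 23.44° × sin 132.3° = 0.29422, so δ = +17.111°.
cos H₀ = −tan(+26.4°) tan(+17.111°) = -0.1528, H₀ = 1.7242 rad.
Bracket: H₀ sin φ sin δ + cos φ cos δ sin H₀ = 1.7242×0.44464×0.29422 + 0.89571×0.95574×0.98825 = 0.225563 + 0.846007 = 1.071570.
Q̄ = (S₀/π) × [bracket] = (1361/π) × 1.071570 = 464.23 W/m².
Daily total = Q̄ × 24.00 h × 3600 s/h = 464.23 × 24.00 × 3600 / 10⁶ = 40.11 MJ/m².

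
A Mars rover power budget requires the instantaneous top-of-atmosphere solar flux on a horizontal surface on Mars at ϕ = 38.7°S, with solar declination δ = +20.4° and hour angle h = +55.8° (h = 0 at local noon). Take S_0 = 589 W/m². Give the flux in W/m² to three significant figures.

114 W/m²

cos θ_z = sin ϕ sin δ + cos ϕ cos δ cos h = -0.217942 + 0.411155 = 0.193213.
Flux = S_0 · cos θ_z = 589 × 0.193213 = 113.8 W/m².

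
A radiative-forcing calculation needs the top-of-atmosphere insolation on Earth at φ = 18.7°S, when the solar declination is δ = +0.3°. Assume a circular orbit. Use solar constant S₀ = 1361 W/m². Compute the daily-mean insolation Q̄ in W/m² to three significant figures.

cos H₀ = −tan(-18.7°) tan(+0.300°) = 0.0018, H₀ = 1.5690 rad.
Bracket: H₀ sin φ sin δ + cos φ cos δ sin H₀ = 1.5690×-0.32061×0.00524 + 0.94721×0.99999×1.00000 = -0.002636 + 0.947201 = 0.944565.
Q̄ = (S₀/π) × [bracket] = (1361/π) × 0.944565 = 409.2 W/m².

Q̄ ≈ 409 W/m²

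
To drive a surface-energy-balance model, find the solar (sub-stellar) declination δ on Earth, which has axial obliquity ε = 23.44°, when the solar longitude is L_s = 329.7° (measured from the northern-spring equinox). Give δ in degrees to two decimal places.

δ = -11.58°

sin δ = sin ε · sin L_s = sin 23.44° × sin 329.7° = -0.200695.
δ = arcsin(-0.200695) = -11.58°.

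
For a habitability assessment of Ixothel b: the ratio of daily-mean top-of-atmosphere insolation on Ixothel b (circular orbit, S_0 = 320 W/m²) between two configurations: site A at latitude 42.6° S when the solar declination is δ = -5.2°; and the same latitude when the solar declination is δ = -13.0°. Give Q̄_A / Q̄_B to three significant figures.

— Configuration A (ϕ=-42.6°):
cos h₀ = −tan(-42.6°) tan(-5.200°) = -0.0837, h₀ = 1.6546 rad.
Bracket: h₀ sin ϕ sin δ + cos ϕ cos δ sin h₀ = 1.6546×-0.67688×-0.09063 + 0.73610×0.99588×0.99649 = 0.101502 + 0.730494 = 0.831996.
Q̄ = (S_0/π) × [bracket] = (320/π) × 0.831996 = 84.746 W/m².
— Configuration B (ϕ=-42.6°):
cos h₀ = −tan(-42.6°) tan(-13.000°) = -0.2123, h₀ = 1.7847 rad.
Bracket: h₀ sin ϕ sin δ + cos ϕ cos δ sin h₀ = 1.7847×-0.67688×-0.22495 + 0.73610×0.97437×0.97721 = 0.271746 + 0.700888 = 0.972634.
Q̄ = (S_0/π) × [bracket] = (320/π) × 0.972634 = 99.072 W/m².
Ratio Q̄_A / Q̄_B = 84.746 / 99.072 = 0.8554.

Q̄_A / Q̄_B ≈ 0.855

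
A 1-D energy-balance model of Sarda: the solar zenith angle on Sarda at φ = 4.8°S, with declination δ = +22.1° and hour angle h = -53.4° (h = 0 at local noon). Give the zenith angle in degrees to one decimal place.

cos θ_z = sin φ sin δ + cos φ cos δ cos h = -0.031482 + 0.550482 = 0.519000.
θ_z = arccos(0.519000) = 58.7°.

θ_z = 58.7°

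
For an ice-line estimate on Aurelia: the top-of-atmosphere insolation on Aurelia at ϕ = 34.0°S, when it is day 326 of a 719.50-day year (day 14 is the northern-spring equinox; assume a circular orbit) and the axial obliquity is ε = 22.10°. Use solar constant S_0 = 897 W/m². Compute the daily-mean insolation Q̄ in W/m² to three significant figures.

Q̄ ≈ 197 W/m²

Solar longitude: L_s = 360° × (326 − 14)/719.50 = 156.108°.
sin δ = sin 22.10° × sin 156.108° = 0.15237, so δ = +8.765°.
cos h₀ = −tan(-34.0°) tan(+8.765°) = 0.1040, h₀ = 1.4666 rad.
Bracket: h₀ sin ϕ sin δ + cos ϕ cos δ sin h₀ = 1.4666×-0.55919×0.15237 + 0.82904×0.98832×0.99458 = -0.124960 + 0.814916 = 0.689956.
Q̄ = (S_0/π) × [bracket] = (897/π) × 0.689956 = 197.0 W/m².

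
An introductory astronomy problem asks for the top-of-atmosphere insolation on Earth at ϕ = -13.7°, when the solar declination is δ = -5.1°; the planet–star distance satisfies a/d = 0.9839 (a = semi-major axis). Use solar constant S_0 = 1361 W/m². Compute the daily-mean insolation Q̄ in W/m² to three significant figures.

cos h₀ = −tan(-13.7°) tan(-5.100°) = -0.0218, h₀ = 1.5926 rad.
Bracket: h₀ sin ϕ sin δ + cos ϕ cos δ sin h₀ = 1.5926×-0.23684×-0.08889 + 0.97155×0.99604×0.99976 = 0.033529 + 0.967470 = 1.000999.
Inverse-square distance factor (a/d)² = 0.9839² = 0.968059.
Q̄ = (S_0/π) × 0.968059 × [bracket] = (1361/π) × 0.968059 × 1.000999 = 419.8 W/m².

Q̄ ≈ 420 W/m²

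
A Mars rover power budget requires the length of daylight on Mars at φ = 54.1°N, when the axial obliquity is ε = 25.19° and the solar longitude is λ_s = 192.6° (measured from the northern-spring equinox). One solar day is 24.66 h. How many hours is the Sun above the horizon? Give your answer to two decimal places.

Solar declination: sin δ = sin ε · sin λ_s = sin 25.19° × sin 192.6° = -0.09285, so δ = -5.327°.
cos H₀ = −tan φ · tan δ = −tan(+54.1°) × tan(-5.327°) = 0.1288, so H₀ = 1.4416 rad = 82.60°.
Daylight = 2H₀/(2π) × 24.66 h = (1.4416/π) × 24.66 = 11.32 h.

11.32 h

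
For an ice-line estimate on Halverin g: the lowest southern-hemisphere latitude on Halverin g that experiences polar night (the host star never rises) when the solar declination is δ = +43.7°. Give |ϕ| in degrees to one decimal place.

Polar night requires cos h₀ = −tan ϕ tan δ ≥ 1, i.e. tan ϕ tan δ ≤ −1.
The boundary is |tan ϕ| · |tan δ| = 1, so |ϕ| = 90° − |δ| = 90° − 43.7° = 46.3° in the southern hemisphere.

|ϕ| = 46.3°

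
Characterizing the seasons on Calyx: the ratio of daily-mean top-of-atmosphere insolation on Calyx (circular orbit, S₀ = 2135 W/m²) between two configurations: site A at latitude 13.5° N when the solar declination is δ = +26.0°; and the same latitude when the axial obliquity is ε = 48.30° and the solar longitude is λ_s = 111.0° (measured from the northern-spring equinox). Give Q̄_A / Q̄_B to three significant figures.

— Configuration A (φ=+13.5°):
cos H₀ = −tan(+13.5°) tan(+26.000°) = -0.1171, H₀ = 1.6882 rad.
Bracket: H₀ sin φ sin δ + cos φ cos δ sin H₀ = 1.6882×0.23345×0.43837 + 0.97237×0.89879×0.99312 = 0.172766 + 0.867944 = 1.040710.
Q̄ = (S₀/π) × [bracket] = (2135/π) × 1.040710 = 707.26 W/m².
— Configuration B (φ=+13.5°):
Solar declination: sin δ = sin ε · sin λ_s = sin 48.30° × sin 111.0° = 0.69705, so δ = +44.191°.
cos H₀ = −tan(+13.5°) tan(+44.191°) = -0.2334, H₀ = 1.8064 rad.
Bracket: H₀ sin φ sin δ + cos φ cos δ sin H₀ = 1.8064×0.23345×0.69705 + 0.97237×0.71703×0.97238 = 0.293949 + 0.677961 = 0.971910.
Q̄ = (S₀/π) × [bracket] = (2135/π) × 0.971910 = 660.50 W/m².
Ratio Q̄_A / Q̄_B = 707.26 / 660.50 = 1.071.

Q̄_A / Q̄_B ≈ 1.07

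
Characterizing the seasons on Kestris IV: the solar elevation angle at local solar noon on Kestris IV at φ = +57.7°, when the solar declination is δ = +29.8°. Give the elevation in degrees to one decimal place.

At local noon the hour angle is zero, so the zenith angle equals |φ − δ| = |+57.7° − (+29.800°)| = 27.900°.
Elevation = 90° − 27.900° = 62.1°.

62.1°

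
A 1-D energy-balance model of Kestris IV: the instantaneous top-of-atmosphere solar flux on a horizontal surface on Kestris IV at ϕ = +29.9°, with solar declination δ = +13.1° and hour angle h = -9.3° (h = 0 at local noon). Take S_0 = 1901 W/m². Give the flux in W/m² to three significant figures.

cos θ_z = sin ϕ sin δ + cos ϕ cos δ cos h = 0.112983 + 0.833238 = 0.946221.
Flux = S_0 · cos θ_z = 1901 × 0.946221 = 1799 W/m².

1.80e+03 W/m²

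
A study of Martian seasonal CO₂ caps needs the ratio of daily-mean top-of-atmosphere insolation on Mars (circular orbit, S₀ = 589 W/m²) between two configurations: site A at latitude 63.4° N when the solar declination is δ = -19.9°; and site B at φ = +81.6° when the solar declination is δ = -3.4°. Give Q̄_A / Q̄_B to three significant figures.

Q̄_A / Q̄_B ≈ 0.895

— Configuration A (φ=+63.4°):
cos H₀ = −tan(+63.4°) tan(-19.900°) = 0.7229, H₀ = 0.7628 rad.
Bracket: H₀ sin φ sin δ + cos φ cos δ sin H₀ = 0.7628×0.89415×-0.34038 + 0.44776×0.94029×0.69097 = -0.232159 + 0.290915 = 0.058756.
Q̄ = (S₀/π) × [bracket] = (589/π) × 0.058756 = 11.016 W/m².
— Configuration B (φ=+81.6°):
cos H₀ = −tan(+81.6°) tan(-3.400°) = 0.4023, H₀ = 1.1567 rad.
Bracket: H₀ sin φ sin δ + cos φ cos δ sin H₀ = 1.1567×0.98927×-0.05931 + 0.14608×0.99824×0.91549 = -0.067868 + 0.133499 = 0.065631.
Q̄ = (S₀/π) × [bracket] = (589/π) × 0.065631 = 12.305 W/m².
Ratio Q̄_A / Q̄_B = 11.016 / 12.305 = 0.8952.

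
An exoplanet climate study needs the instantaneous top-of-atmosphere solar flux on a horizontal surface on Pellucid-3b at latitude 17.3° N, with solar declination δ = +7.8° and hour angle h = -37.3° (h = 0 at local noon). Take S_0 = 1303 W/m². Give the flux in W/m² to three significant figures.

cos θ_z = sin ϕ sin δ + cos ϕ cos δ cos h = 0.040358 + 0.752460 = 0.792818.
Flux = S_0 · cos θ_z = 1303 × 0.792818 = 1033 W/m².

1.03e+03 W/m²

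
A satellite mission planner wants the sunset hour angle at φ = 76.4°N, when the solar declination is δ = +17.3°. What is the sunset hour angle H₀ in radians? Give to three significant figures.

H₀ = 3.14 rad

Sunrise equation: cos H₀ = −tan φ · tan δ = -1.2874 ≤ −1, so the Sun never sets (polar day) and H₀ = π.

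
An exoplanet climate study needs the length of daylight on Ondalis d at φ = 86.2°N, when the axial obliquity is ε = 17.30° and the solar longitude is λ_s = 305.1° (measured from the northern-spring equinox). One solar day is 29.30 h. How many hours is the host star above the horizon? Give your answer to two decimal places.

0.00 h

Solar declination: sin δ = sin ε · sin λ_s = sin 17.30° × sin 305.1° = -0.24330, so δ = -14.081°.
cos H₀ = −tan φ · tan δ = 3.7765 ≥ 1, so the host star never rises (polar night) and H₀ = 0.
Daylight = 2H₀/(2π) × 29.30 h = (0.0000/π) × 29.30 = 0.00 h.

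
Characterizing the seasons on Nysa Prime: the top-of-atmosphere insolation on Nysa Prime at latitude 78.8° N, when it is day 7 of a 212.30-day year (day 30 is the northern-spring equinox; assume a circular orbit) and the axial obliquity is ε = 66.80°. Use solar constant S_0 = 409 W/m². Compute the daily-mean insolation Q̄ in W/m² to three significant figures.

Q̄ ≈ 0.00 W/m²

Solar longitude: L_s = 360° × (7 − 30)/212.30 = -39.001°, i.e. -39.001° + 360° = 320.999°.
sin δ = sin 66.80° × sin 320.999° = -0.57845, so δ = -35.341°.
cos h₀ = −tan(+78.8°) tan(-35.341°) = 3.5814 ≥ 1 ⇒ polar night, h₀ = 0 and Q̄ = 0.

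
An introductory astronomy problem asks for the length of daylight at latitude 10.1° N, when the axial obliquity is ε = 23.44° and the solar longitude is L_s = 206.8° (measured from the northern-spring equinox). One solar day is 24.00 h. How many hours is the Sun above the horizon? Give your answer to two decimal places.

11.75 h

Solar declination: sin δ = sin ε · sin L_s = sin 23.44° × sin 206.8° = -0.17935, so δ = -10.332°.
cos h₀ = −tan ϕ · tan δ = −tan(+10.1°) × tan(-10.332°) = 0.0325, so h₀ = 1.5383 rad = 88.14°.
Daylight = 2h₀/(2π) × 24.00 h = (1.5383/π) × 24.00 = 11.75 h.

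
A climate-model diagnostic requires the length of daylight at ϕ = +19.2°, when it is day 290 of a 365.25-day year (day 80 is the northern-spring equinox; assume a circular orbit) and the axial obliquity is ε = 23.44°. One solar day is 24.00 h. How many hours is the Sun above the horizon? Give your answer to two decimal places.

11.51 h

Solar longitude: L_s = 360° × (290 − 80)/365.25 = 206.982°.
sin δ = sin 23.44° × sin 206.982° = -0.18048, so δ = -10.398°.
cos h₀ = −tan ϕ · tan δ = −tan(+19.2°) × tan(-10.398°) = 0.0639, so h₀ = 1.5069 rad = 86.34°.
Daylight = 2h₀/(2π) × 24.00 h = (1.5069/π) × 24.00 = 11.51 h.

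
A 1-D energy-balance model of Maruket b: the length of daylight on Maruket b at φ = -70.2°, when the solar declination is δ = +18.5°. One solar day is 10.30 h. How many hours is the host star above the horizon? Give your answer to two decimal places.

1.24 h

cos H₀ = −tan φ · tan δ = −tan(-70.2°) × tan(+18.500°) = 0.9294, so H₀ = 0.3781 rad = 21.66°.
Daylight = 2H₀/(2π) × 10.30 h = (0.3781/π) × 10.30 = 1.24 h.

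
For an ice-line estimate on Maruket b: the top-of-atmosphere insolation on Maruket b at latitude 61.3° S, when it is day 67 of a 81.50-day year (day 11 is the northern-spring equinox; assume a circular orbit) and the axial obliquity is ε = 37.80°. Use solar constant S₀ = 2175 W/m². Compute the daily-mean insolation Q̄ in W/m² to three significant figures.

Q̄ ≈ 1.08e+03 W/m²

Solar longitude: λ_s = 360° × (67 − 11)/81.50 = 247.362°.
sin δ = sin 37.80° × sin 247.362° = -0.56569, so δ = -34.450°.
cos H₀ = −tan(-61.3°) tan(-34.450°) = -1.2530 ≤ −1 ⇒ polar day, H₀ = π.
Bracket: H₀ sin φ sin δ + cos φ cos δ sin H₀ = 3.1416×-0.87715×-0.56569 + 0.48022×0.82462×0.00000 = 1.558846 + 0.000000 = 1.558846.
Q̄ = (S₀/π) × [bracket] = (2175/π) × 1.558846 = 1079 W/m².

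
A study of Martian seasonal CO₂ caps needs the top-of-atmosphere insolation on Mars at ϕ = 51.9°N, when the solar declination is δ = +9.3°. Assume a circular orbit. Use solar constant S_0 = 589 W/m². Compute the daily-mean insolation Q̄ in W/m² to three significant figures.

cos h₀ = −tan(+51.9°) tan(+9.300°) = -0.2088, h₀ = 1.7812 rad.
Bracket: h₀ sin ϕ sin δ + cos ϕ cos δ sin h₀ = 1.7812×0.78694×0.16160 + 0.61704×0.98686×0.97795 = 0.226514 + 0.595505 = 0.822019.
Q̄ = (S_0/π) × [bracket] = (589/π) × 0.822019 = 154.1 W/m².

Q̄ ≈ 154 W/m²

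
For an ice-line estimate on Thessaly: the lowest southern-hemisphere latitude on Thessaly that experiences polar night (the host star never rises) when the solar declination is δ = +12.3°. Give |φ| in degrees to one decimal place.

|φ| = 77.7°

Polar night requires cos H₀ = −tan φ tan δ ≥ 1, i.e. tan φ tan δ ≤ −1.
The boundary is |tan φ| · |tan δ| = 1, so |φ| = 90° − |δ| = 90° − 12.3° = 77.7° in the southern hemisphere.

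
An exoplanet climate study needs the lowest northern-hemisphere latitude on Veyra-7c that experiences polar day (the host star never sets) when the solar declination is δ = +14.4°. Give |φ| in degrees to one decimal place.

|φ| = 75.6°

Polar day requires cos H₀ = −tan φ tan δ ≤ −1, i.e. tan φ tan δ ≥ 1.
The boundary is |tan φ| · |tan δ| = 1, so |φ| = 90° − |δ| = 90° − 14.4° = 75.6° in the northern hemisphere.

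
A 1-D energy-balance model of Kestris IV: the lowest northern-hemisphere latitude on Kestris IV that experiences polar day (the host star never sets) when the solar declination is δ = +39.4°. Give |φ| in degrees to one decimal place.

Polar day requires cos H₀ = −tan φ tan δ ≤ −1, i.e. tan φ tan δ ≥ 1.
The boundary is |tan φ| · |tan δ| = 1, so |φ| = 90° − |δ| = 90° − 39.4° = 50.6° in the northern hemisphere.

|φ| = 50.6°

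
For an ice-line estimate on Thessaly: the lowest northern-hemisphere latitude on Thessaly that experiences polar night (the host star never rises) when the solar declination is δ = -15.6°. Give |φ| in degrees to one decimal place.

|φ| = 74.4°

Polar night requires cos H₀ = −tan φ tan δ ≥ 1, i.e. tan φ tan δ ≤ −1.
The boundary is |tan φ| · |tan δ| = 1, so |φ| = 90° − |δ| = 90° − 15.6° = 74.4° in the northern hemisphere.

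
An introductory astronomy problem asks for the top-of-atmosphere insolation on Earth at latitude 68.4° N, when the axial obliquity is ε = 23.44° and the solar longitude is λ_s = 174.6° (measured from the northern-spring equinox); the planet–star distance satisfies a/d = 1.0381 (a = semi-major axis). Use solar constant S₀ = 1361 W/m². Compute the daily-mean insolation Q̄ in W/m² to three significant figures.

Solar declination: sin δ = sin ε · sin λ_s = sin 23.44° × sin 174.6° = 0.03744, so δ = +2.145°.
cos H₀ = −tan(+68.4°) tan(+2.145°) = -0.0946, H₀ = 1.6656 rad.
Bracket: H₀ sin φ sin δ + cos φ cos δ sin H₀ = 1.6656×0.92978×0.03744 + 0.36812×0.99930×0.99551 = 0.057981 + 0.366211 = 0.424192.
Inverse-square distance factor (a/d)² = 1.0381² = 1.077652.
Q̄ = (S₀/π) × 1.077652 × [bracket] = (1361/π) × 1.077652 × 0.424192 = 198.0 W/m².

Q̄ ≈ 198 W/m²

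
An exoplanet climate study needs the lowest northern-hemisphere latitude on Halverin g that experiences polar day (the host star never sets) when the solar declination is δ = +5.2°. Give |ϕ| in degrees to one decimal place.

|ϕ| = 84.8°

Polar day requires cos h₀ = −tan ϕ tan δ ≤ −1, i.e. tan ϕ tan δ ≥ 1.
The boundary is |tan ϕ| · |tan δ| = 1, so |ϕ| = 90° − |δ| = 90° − 5.2° = 84.8° in the northern hemisphere.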